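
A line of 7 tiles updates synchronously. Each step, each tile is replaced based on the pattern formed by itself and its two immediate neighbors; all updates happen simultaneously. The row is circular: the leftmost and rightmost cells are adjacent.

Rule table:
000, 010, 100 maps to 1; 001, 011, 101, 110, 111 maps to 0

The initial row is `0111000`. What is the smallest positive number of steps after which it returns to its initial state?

0000111
1110000
0001110
1100001
0011100
1000011
0111000

7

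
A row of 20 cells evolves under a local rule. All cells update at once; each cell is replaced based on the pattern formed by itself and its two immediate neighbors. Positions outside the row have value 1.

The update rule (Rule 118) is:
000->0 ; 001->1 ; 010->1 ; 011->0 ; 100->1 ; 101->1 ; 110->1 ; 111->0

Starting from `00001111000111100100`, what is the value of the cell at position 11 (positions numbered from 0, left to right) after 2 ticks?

1

tick 1: 10010001101000111111
tick 2: 11111010111101000000
position 11 holds 1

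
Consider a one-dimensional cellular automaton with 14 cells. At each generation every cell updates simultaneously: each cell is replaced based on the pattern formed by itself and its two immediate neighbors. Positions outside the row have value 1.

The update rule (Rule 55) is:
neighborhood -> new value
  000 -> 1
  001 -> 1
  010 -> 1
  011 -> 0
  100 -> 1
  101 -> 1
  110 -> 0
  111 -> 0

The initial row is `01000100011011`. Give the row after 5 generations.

11111111100000

11111111100100
00000000011111
11111111100000
00000000011111  (repeats generation 2; period 2)
generation 5: 11111111100000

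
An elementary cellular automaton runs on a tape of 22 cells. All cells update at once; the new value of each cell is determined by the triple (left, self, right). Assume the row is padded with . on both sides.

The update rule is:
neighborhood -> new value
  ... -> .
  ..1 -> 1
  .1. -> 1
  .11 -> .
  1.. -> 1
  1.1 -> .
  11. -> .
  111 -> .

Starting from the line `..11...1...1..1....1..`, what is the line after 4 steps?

....111.......11111...

.1..1.111.111111..111.
11111...........11...1
.....1.........1..1.11
....111.......11111...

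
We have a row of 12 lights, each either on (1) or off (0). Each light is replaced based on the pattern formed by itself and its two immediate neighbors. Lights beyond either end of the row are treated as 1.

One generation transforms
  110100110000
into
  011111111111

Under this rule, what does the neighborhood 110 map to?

1

At position 1 the neighborhood is 110; the next row has 1 there.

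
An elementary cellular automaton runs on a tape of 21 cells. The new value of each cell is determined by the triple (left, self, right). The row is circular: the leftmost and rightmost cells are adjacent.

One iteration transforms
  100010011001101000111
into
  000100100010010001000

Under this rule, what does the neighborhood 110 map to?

0

At position 0 the neighborhood is 110; the next row has 0 there.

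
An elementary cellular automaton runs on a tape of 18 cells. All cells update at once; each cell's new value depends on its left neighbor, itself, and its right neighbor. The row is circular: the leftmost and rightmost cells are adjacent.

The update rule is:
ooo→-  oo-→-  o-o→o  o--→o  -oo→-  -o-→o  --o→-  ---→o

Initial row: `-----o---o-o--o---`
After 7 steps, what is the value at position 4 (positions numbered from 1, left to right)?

o

oooo-ooo-oooo-oooo
----o---o----o----
ooo-ooo-oooo-ooooo
---o---o----o-----
oo-ooo-oooo-oooooo
--o---o----o------
o-ooo-oooo-ooooooo
position 4 holds o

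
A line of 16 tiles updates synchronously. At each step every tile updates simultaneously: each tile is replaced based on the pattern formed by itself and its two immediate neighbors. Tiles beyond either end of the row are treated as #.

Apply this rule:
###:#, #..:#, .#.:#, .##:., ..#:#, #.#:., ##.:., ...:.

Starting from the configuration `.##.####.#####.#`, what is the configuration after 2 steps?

.....##...###...
#...#..#.#.#.#.#

#...#..#.#.#.#.#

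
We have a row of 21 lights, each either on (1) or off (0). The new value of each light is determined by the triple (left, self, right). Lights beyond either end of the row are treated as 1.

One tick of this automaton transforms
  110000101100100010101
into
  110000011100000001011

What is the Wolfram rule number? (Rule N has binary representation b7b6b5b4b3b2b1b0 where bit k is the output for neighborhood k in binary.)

232

position 0: 111 → 1  (bit 7 = 1)
position 1: 110 → 1  (bit 6 = 1)
position 7: 101 → 1  (bit 5 = 1)
position 2: 100 → 0  (bit 4 = 0)
position 8: 011 → 1  (bit 3 = 1)
position 6: 010 → 0  (bit 2 = 0)
position 5: 001 → 0  (bit 1 = 0)
position 3: 000 → 0  (bit 0 = 0)
bits b7..b0 = 11101000 = 232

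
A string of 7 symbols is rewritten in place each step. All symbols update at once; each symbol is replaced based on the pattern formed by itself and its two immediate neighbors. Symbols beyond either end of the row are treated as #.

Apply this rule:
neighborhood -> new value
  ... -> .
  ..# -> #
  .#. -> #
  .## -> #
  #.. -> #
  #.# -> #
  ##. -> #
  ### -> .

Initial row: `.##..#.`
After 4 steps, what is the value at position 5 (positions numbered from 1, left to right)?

#######
.......
#.....#
##...##
position 5 holds .

.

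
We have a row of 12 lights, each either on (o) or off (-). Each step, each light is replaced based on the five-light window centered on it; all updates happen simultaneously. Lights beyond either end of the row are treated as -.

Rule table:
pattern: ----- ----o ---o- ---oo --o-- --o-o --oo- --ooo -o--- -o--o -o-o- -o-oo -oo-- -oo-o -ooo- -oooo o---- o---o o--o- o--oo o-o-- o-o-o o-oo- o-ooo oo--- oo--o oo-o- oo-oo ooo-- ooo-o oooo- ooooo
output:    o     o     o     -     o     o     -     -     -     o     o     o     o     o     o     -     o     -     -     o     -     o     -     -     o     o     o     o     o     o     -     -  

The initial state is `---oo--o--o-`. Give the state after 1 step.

oo--oo-oo-o-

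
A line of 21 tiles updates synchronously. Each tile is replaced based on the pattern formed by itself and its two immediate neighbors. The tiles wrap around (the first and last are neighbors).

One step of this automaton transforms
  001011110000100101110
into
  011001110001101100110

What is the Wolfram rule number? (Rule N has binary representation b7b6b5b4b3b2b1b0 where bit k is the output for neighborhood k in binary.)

198

position 5: 111 → 1  (bit 7 = 1)
position 7: 110 → 1  (bit 6 = 1)
position 3: 101 → 0  (bit 5 = 0)
position 8: 100 → 0  (bit 4 = 0)
position 4: 011 → 0  (bit 3 = 0)
position 2: 010 → 1  (bit 2 = 1)
position 1: 001 → 1  (bit 1 = 1)
position 0: 000 → 0  (bit 0 = 0)
bits b7..b0 = 11000110 = 198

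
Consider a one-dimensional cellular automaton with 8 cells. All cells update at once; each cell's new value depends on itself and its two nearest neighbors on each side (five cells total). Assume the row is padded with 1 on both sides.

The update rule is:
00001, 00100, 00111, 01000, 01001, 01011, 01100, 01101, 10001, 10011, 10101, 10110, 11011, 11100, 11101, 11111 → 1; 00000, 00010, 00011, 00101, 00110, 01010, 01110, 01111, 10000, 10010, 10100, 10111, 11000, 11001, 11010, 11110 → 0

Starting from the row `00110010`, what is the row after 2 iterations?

01001101

iteration 1: 01010001
iteration 2: 01001101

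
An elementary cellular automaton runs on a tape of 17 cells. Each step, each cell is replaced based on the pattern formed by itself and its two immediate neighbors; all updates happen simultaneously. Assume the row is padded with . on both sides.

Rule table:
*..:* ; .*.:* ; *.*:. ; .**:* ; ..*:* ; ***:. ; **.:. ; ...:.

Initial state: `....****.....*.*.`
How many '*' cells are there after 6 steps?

...**...*...**.**
..**.*.***.**..*.
.**..*.*...*.****
**.***.**.**.*...
*..*...*..*..**..
*****.********.*.
count of *: 14

14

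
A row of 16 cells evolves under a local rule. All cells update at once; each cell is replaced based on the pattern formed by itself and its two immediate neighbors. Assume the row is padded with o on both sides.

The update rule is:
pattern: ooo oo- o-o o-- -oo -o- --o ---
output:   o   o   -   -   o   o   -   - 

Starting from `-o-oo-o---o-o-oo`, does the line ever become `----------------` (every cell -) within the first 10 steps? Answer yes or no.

step 1: -o-oo-o---o-o-oo  (fixed point — unchanged through step 10)
step 10 is -o-oo-o---o-o-oo, still not uniform -

no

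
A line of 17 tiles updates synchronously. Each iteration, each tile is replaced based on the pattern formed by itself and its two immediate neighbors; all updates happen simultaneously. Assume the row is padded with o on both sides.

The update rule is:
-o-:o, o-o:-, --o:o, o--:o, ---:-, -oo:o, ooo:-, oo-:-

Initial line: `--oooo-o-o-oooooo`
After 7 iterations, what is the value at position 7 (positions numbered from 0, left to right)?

-

iteration 1: ooo----o-o-o-----
iteration 2: ---o--oo-o-oo---o
iteration 3: o-ooooo--o-o-o-oo
iteration 4: --o----ooo-o-o-o-
iteration 5: oooo--oo---o-o-o-
iteration 6: ----ooo-o-oo-o-o-
iteration 7: o--oo---o-o--o-o-
position 7 holds -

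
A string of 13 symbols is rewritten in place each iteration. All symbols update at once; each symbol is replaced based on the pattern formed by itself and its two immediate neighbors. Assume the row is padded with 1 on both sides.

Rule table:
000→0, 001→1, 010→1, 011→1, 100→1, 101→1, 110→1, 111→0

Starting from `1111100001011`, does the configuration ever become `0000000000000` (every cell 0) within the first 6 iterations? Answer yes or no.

no

iteration 1: 0000110011110
iteration 2: 1001111110011
iteration 3: 1111000011110
iteration 4: 0001100110011
iteration 5: 1011111111110
iteration 6: 1110000000011
iteration 6 is 1110000000011, still not uniform 0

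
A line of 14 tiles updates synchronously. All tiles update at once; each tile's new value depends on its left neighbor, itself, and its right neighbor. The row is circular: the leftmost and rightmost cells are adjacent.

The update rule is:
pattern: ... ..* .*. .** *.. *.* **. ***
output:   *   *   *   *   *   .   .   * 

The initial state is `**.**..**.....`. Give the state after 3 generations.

*..*.***.*****
.***.**..*****
.**..*.******.

.**..*.******.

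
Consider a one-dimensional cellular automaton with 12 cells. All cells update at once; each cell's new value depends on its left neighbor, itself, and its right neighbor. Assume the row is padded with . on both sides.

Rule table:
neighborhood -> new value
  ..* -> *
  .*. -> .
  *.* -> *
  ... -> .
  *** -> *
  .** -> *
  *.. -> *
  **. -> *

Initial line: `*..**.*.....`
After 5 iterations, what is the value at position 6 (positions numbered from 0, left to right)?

*

.*****.*....
*******.*...
********.*..
*********.*.
**********.*
position 6 holds *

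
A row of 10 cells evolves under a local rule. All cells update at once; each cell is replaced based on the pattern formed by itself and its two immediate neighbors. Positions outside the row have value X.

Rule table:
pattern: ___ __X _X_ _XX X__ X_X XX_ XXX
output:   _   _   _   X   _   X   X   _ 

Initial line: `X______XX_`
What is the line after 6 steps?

X_________

step 1: X______XXX
step 2: X______X__
step 3: X_________
step 4: X_________  (fixed point — unchanged through step 6)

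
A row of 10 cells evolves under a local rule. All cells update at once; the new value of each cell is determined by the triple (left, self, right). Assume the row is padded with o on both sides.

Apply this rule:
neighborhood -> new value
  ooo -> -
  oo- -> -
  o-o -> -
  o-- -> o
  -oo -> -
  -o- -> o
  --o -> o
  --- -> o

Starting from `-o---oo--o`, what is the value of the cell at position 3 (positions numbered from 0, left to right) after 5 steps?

-oooo--oo-
-----oo---
ooooo--ooo
-----oo---  (repeats step 2; period 2)
step 5: ooooo--ooo
position 3 holds o

o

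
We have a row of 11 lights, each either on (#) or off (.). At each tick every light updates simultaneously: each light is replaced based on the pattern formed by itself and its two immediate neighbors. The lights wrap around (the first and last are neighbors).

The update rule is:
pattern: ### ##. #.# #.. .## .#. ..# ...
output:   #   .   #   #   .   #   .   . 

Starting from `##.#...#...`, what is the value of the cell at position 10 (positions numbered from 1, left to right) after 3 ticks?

..###..##..
...#.#...#.
...####..##
position 10 holds #

#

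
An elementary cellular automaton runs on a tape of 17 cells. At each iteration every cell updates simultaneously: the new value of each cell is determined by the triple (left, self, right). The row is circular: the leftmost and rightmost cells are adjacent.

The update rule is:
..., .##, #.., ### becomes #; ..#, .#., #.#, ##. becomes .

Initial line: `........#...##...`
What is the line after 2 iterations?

#######..##.#.###
######.#.#....###

######.#.#....###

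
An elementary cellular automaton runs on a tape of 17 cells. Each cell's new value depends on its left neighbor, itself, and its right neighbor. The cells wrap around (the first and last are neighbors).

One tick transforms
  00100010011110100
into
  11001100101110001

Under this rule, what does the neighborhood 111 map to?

1

At position 10 the neighborhood is 111; the next row has 1 there.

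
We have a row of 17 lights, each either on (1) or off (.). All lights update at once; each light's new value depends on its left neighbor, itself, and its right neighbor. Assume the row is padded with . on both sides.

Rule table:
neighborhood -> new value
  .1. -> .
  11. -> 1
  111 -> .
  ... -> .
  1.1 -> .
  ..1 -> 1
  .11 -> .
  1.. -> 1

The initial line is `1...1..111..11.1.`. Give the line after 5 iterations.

.......111.11.11.

.1.1.11..111.1..1
1.....111..1..11.
.1...1..111.11.11
1.1.1.11..1..1..1
.......111.11.11.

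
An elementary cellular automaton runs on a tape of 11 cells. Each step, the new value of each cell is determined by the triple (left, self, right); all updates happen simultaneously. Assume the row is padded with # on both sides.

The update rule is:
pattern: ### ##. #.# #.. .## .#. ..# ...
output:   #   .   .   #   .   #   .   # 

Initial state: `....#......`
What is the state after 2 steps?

##...####..

###.######.
##...####..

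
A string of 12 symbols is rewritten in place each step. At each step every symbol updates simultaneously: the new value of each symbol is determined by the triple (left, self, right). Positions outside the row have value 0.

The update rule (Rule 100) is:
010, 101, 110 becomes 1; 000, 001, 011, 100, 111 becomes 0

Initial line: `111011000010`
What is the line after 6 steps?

step 1: 001101000010
step 2: 000111000010
step 3: 000001000010
step 4: 000001000010  (fixed point — unchanged through step 6)

000001000010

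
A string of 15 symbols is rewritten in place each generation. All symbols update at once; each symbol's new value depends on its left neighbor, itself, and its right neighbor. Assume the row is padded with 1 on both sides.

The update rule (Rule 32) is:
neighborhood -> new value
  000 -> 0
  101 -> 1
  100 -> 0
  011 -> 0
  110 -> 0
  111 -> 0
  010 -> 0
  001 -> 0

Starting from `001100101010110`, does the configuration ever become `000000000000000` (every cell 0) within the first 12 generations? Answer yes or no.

yes

000000010101001
000000001010000
000000000100000
000000000000000
all cells are 0 at generation 4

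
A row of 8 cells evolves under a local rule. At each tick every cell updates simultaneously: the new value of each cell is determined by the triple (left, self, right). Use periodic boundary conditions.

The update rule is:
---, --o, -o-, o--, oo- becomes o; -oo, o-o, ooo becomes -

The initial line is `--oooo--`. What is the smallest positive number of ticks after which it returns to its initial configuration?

16

oo---ooo
-oooo---
o---oooo
oooo----
---ooooo
ooo----o
--ooooo-
oo----oo
-ooooo--
o----ooo
ooooo---
----oooo
oooo---o
---oooo-
ooo---oo
--oooo--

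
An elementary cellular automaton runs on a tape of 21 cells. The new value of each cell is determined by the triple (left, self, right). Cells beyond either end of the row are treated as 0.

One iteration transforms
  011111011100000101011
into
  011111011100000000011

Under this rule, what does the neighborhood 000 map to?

At position 11 the neighborhood is 000; the next row has 0 there.

0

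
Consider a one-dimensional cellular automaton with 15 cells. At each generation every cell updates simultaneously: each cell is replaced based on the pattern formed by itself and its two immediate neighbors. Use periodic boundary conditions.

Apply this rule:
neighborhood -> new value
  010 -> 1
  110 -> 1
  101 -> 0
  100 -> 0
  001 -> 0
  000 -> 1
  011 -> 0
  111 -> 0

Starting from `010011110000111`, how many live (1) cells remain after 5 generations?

010000010110001
010111010010101
010001010010101
010101010010101
010101010010101
count of 1: 7

7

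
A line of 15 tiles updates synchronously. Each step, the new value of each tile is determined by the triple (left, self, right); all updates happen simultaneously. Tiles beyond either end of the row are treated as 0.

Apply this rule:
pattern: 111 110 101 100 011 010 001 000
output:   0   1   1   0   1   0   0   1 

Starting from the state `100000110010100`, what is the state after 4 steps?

001110110001001
101011110100000
010110011001111
001110011001001

001110011001001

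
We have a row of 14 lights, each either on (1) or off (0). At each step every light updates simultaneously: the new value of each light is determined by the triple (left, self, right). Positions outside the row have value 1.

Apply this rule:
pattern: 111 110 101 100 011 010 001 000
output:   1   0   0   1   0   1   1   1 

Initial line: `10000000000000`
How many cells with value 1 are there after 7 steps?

01111111111111
00111111111111
11011111111111
10001111111111
01110111111111
00100011111111
11111101111111
count of 1: 13

13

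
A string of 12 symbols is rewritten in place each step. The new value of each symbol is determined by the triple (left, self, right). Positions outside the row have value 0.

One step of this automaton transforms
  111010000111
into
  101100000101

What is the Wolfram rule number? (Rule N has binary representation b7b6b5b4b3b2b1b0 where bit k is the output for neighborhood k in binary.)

position 1: 111 → 0  (bit 7 = 0)
position 2: 110 → 1  (bit 6 = 1)
position 3: 101 → 1  (bit 5 = 1)
position 5: 100 → 0  (bit 4 = 0)
position 0: 011 → 1  (bit 3 = 1)
position 4: 010 → 0  (bit 2 = 0)
position 8: 001 → 0  (bit 1 = 0)
position 6: 000 → 0  (bit 0 = 0)
bits b7..b0 = 01101000 = 104

104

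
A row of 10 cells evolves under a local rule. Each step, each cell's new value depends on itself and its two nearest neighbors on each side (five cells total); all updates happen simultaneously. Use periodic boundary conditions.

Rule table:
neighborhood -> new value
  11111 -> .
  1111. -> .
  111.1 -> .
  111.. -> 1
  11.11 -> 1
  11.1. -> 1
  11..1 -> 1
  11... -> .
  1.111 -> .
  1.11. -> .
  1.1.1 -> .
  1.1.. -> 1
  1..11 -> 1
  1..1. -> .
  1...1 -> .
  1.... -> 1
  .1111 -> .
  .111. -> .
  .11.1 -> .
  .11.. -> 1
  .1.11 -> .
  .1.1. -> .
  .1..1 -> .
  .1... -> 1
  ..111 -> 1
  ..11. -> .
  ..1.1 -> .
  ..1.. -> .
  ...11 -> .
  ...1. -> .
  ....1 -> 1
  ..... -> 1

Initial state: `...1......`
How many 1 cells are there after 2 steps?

4

11..111111
.1111.....
count of 1: 4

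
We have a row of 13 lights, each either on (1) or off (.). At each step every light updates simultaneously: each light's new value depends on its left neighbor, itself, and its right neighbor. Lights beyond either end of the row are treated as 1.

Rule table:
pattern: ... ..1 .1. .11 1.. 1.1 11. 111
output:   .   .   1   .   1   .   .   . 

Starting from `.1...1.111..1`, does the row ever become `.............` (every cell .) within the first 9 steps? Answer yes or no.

no

step 1: .11..1....1..
step 2: ...1.11...11.
step 3: 1..1...1.....
step 4: .1.11..11....
step 5: .1...1...1...
step 6: .11..11..11..
step 7: ...1...1...1.
step 8: 1..11..11..1.
step 9: .1...1...1.1.
step 9 is .1...1...1.1., still not uniform .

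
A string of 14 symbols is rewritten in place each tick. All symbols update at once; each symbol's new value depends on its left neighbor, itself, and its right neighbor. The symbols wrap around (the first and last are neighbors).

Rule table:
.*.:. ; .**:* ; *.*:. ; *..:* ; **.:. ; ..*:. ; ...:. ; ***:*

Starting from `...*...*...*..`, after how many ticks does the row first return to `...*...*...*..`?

14

....*...*...*.
.....*...*...*
*.....*...*...
.*.....*...*..
..*.....*...*.
...*.....*...*
*...*.....*...
.*...*.....*..
..*...*.....*.
...*...*.....*
*...*...*.....
.*...*...*....
..*...*...*...
...*...*...*..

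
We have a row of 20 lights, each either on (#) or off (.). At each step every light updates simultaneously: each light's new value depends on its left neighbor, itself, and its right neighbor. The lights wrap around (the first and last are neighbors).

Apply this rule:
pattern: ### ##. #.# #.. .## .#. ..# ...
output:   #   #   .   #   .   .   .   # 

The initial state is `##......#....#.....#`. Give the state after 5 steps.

##..#######..###..##

#######..###..####..
.#######..###..####.
..#######..###..####
#..#######..###..###
##..#######..###..##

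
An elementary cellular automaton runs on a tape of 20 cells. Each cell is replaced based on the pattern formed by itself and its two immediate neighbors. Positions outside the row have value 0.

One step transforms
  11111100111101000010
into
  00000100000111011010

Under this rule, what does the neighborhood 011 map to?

At position 0 the neighborhood is 011; the next row has 0 there.

0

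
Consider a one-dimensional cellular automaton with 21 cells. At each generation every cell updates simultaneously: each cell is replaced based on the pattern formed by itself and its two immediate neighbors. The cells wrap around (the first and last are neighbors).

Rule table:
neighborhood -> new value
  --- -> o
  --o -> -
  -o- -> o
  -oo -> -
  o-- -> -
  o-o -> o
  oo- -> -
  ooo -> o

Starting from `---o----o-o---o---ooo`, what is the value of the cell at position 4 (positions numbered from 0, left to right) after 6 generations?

o

generation 1: -o-o-oo-ooo-o-o-o--o-
generation 2: -oooo--o-o-oooooo--o-
generation 3: --oo---oooo-oooo---o-
generation 4: o----o--oo-o-oo--o-o-
generation 5: o-oo-o----ooo----oooo
generation 6: -o--oo-oo--o--oo--ooo
position 4 holds o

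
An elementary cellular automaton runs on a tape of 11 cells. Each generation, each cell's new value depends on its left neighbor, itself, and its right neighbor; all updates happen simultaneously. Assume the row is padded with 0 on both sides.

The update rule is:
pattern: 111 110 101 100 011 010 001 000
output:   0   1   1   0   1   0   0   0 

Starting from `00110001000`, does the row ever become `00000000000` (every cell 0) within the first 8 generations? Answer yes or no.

no

00110000000
00110000000  (fixed point — unchanged through generation 8)
generation 8 is 00110000000, still not uniform 0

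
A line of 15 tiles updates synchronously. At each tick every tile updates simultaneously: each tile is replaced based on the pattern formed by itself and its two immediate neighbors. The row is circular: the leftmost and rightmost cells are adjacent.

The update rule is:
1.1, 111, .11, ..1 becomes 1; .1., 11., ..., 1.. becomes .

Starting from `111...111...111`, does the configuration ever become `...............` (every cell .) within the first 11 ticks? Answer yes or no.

tick 1: 11...111...1111
tick 2: 1...111...11111
tick 3: ...111...111111
tick 4: ..111...111111.
tick 5: .111...111111..
tick 6: 111...111111...
tick 7: 11...111111...1
tick 8: 1...111111...11
tick 9: ...111111...111
tick 10: ..111111...111.
tick 11: .111111...111..
tick 11 is .111111...111.., still not uniform .

no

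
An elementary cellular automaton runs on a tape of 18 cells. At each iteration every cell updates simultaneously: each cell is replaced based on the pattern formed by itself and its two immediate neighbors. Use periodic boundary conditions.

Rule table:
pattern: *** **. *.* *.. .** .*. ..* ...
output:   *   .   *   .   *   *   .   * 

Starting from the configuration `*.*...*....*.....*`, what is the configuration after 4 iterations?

.**.*.*.**.*.***.*
**.******.*****.**
*.******.*****.***
.******.*****.****

.******.*****.****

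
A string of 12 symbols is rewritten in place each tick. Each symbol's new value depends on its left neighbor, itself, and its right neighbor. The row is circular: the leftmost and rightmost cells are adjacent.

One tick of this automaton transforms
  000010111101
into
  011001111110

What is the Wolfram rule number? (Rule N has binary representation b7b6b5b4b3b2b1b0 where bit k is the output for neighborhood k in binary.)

position 7: 111 → 1  (bit 7 = 1)
position 9: 110 → 1  (bit 6 = 1)
position 5: 101 → 1  (bit 5 = 1)
position 0: 100 → 0  (bit 4 = 0)
position 6: 011 → 1  (bit 3 = 1)
position 4: 010 → 0  (bit 2 = 0)
position 3: 001 → 0  (bit 1 = 0)
position 1: 000 → 1  (bit 0 = 1)
bits b7..b0 = 11101001 = 233

233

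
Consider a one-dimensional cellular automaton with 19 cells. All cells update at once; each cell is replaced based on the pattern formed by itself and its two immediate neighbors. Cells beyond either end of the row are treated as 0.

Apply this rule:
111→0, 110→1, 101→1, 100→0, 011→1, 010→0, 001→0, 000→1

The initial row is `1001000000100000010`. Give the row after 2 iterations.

1111010010101001011

0000011110001111000
1111010010101001011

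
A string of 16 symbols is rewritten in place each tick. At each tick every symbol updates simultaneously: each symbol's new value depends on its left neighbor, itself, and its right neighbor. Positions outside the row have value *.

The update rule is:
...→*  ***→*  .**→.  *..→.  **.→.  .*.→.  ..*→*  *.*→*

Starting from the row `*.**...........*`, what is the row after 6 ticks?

..*.*.*.*..*.*.*

.*...**********.
*..**.********.*
..*..*.******.*.
.*..*.*.****.*.*
*..*.*.*.**.*.*.
..*.*.*.*..*.*.*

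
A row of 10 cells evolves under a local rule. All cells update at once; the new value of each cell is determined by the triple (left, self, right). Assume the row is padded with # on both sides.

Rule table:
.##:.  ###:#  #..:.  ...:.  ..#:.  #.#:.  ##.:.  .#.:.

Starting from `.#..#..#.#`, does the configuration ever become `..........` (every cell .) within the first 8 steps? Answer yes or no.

..........
all cells are . at step 1

yes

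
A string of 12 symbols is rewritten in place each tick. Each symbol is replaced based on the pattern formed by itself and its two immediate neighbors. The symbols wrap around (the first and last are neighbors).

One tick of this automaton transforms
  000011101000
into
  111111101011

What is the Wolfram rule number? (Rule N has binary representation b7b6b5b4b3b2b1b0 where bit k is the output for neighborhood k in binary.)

position 5: 111 → 1  (bit 7 = 1)
position 6: 110 → 1  (bit 6 = 1)
position 7: 101 → 0  (bit 5 = 0)
position 9: 100 → 0  (bit 4 = 0)
position 4: 011 → 1  (bit 3 = 1)
position 8: 010 → 1  (bit 2 = 1)
position 3: 001 → 1  (bit 1 = 1)
position 0: 000 → 1  (bit 0 = 1)
bits b7..b0 = 11001111 = 207

207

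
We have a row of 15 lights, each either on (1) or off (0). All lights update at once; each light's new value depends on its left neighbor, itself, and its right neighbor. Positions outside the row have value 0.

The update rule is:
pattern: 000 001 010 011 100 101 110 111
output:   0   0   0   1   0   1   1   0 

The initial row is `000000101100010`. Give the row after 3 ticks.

000000001000000

tick 1: 000000011100000
tick 2: 000000010100000
tick 3: 000000001000000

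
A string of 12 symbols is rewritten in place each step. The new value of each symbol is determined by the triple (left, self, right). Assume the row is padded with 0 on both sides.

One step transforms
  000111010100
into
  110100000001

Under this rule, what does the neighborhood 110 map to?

0

At position 5 the neighborhood is 110; the next row has 0 there.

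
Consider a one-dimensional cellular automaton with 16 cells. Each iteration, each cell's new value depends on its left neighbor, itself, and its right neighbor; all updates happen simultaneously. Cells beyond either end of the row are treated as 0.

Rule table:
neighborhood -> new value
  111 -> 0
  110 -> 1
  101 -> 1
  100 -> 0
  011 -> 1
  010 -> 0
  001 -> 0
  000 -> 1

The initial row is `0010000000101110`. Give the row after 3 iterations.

1001001000010101

iteration 1: 1000111110011010
iteration 2: 0010100010011100
iteration 3: 1001001000010101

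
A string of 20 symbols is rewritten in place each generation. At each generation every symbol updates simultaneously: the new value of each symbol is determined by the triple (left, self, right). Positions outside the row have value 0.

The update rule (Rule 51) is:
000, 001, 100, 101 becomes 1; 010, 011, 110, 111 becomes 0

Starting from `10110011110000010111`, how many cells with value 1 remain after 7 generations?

9

01001100001111101000
10110011110000010111  (repeats generation 0; period 2)
generation 7: 01001100001111101000
count of 1: 9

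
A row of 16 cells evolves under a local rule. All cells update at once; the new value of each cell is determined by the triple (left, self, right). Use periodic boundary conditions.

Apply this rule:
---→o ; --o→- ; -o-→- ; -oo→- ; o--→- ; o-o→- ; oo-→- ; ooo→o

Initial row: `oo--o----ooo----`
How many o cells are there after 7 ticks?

9

tick 1: ------oo--o--oo-
tick 2: ooooo-----------
tick 3: -ooo--ooooooooo-
tick 4: --o----ooooooo--
tick 5: o---oo--ooooo--o
tick 6: --o------ooo----
tick 7: o---oooo--o--ooo
count of o: 9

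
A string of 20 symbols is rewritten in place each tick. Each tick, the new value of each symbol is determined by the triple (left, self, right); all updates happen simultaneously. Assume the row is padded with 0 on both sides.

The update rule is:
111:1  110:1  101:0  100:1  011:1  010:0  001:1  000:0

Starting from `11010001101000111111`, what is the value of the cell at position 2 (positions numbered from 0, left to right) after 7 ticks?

1

11001011100101111111
11110011111001111111
11111111111111111111
11111111111111111111  (fixed point — unchanged through tick 7)
position 2 holds 1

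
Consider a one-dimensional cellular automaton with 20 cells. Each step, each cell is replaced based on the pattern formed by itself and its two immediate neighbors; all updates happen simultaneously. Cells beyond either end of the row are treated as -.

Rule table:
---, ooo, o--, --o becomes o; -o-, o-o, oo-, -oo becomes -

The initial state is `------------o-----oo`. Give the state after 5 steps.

ooo-oooo-ooo-ooo-oo-

oooooooooooo-ooooo--
-oooooooooo---ooo-oo
o-oooooooo-ooo-o----
---oooooo---o---oooo
ooo-oooo-ooo-ooo-oo-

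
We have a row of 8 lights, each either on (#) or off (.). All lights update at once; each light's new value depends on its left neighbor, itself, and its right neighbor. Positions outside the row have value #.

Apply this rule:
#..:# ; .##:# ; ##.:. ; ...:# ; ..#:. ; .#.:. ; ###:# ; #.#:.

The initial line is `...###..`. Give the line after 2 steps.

##.##.#.
#..#....

#..#....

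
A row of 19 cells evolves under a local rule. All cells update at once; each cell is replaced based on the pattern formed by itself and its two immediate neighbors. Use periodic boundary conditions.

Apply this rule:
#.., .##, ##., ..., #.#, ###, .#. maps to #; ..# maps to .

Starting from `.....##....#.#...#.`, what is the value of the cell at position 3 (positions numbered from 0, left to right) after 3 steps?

#

####.#####.#####.##
###################
###################
position 3 holds #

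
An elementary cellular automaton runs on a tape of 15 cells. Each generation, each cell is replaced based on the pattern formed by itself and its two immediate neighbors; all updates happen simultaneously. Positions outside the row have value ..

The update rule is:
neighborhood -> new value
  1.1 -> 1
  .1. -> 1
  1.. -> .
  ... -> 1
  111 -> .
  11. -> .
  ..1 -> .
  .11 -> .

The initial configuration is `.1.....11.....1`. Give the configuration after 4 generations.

111....11....11

.1.111....111.1
.11....11....11
....11....11...
111....11....11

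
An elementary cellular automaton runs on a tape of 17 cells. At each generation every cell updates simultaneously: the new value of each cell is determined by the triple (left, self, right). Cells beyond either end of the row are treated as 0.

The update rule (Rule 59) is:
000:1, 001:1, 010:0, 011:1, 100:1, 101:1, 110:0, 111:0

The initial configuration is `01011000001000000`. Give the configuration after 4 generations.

generation 1: 10110111110111111
generation 2: 01101100001100000
generation 3: 11011011111011111
generation 4: 10110110000110000

10110110000110000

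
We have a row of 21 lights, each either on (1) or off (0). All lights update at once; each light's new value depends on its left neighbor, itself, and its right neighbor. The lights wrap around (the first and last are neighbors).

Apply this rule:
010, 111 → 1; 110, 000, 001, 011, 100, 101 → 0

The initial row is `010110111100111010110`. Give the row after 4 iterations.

010000011000010010000
010000000000010010000
010000000000010010000  (fixed point — unchanged through iteration 4)

010000000000010010000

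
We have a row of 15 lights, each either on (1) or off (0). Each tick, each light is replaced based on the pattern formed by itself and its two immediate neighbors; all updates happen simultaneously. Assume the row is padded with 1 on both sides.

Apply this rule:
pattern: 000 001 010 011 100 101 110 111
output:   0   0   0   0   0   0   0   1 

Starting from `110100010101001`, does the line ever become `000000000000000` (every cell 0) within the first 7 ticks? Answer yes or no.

100000000000000
000000000000000
all cells are 0 at tick 2

yes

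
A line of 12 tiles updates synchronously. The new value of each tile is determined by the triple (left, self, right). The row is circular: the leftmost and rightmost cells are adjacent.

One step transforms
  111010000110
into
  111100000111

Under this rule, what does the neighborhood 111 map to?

At position 1 the neighborhood is 111; the next row has 1 there.

1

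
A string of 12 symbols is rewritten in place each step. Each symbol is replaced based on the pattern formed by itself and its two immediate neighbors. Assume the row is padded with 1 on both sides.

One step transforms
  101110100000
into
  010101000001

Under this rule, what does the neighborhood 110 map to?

0

At position 0 the neighborhood is 110; the next row has 0 there.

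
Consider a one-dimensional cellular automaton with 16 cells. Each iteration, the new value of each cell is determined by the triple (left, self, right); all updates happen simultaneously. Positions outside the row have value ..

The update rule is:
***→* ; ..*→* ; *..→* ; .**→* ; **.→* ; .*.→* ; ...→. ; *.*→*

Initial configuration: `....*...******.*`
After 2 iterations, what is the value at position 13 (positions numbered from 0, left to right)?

...***.*********
..**************
position 13 holds *

*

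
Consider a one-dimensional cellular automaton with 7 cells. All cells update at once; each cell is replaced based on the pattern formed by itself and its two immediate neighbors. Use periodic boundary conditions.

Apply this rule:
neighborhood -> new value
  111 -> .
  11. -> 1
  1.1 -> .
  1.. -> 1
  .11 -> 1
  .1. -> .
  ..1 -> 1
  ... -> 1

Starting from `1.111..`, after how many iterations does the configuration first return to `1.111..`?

7

..1.111
11..1.1
.111..1
.1.111.
1..1.11
111..1.
1.111..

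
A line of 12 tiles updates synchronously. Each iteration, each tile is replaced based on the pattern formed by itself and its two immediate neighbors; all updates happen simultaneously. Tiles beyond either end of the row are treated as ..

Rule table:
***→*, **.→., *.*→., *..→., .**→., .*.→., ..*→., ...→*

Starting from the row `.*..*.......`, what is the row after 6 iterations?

iteration 1: ......******
iteration 2: *****..****.
iteration 3: .***....**..
iteration 4: ..*..**....*
iteration 5: *.......**..
iteration 6: ..*****....*

..*****....*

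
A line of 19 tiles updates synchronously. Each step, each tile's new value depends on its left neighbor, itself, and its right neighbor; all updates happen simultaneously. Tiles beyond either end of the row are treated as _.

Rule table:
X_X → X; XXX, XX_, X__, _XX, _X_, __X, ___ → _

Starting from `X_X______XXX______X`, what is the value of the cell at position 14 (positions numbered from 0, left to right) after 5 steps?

_

_X_________________
___________________
___________________  (fixed point — unchanged through step 5)
position 14 holds _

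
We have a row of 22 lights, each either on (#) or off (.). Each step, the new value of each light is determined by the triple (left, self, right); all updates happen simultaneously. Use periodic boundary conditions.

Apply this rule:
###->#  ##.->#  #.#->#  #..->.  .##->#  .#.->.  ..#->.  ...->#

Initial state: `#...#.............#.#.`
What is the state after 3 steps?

..#...###########..#.#
....#.###########...#.
###..############.#...

###..############.#...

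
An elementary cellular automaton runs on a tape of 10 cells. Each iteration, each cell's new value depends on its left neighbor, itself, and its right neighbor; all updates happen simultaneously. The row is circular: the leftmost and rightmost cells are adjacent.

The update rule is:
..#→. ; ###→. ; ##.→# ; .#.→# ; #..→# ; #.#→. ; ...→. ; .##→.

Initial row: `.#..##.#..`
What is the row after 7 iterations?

.##..##..#

.##..#.##.
..##.#..##
#..#.##..#
##.#..##..
.#.##..##.
.#..##..##
.##..##..#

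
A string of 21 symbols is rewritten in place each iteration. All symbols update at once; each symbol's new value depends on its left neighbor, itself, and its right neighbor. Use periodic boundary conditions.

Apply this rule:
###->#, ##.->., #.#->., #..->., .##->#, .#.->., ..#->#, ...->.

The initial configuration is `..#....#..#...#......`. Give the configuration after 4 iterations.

...#..#...#........#.

iteration 1: .#....#..#...#.......
iteration 2: #....#..#...#........
iteration 3: ....#..#...#........#
iteration 4: ...#..#...#........#.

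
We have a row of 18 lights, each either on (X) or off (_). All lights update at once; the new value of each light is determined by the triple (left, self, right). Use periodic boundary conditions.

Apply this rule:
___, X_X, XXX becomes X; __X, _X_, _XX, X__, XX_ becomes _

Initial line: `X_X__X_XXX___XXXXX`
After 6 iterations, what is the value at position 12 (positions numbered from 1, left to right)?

iteration 1: _X____X_X__X__XXXX
iteration 2: X__XX__X_______XX_
iteration 3: _________XXXXX___X
iteration 4: _XXXXXXX__XXX__X__
iteration 5: __XXXXX____X_____X
iteration 6: ___XXX__XX___XXX__
position 12 holds _

_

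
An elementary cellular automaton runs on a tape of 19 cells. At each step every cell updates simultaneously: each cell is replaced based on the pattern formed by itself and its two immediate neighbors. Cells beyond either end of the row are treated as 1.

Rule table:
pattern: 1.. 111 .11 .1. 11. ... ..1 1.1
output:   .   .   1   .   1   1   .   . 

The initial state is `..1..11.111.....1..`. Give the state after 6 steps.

step 1: .....11.1.1.111....
step 2: .111.11.....1.1.11.
step 3: .1.1.11.111.....11.
step 4: .....11.1.1.111.11.
step 5: .111.11.....1.1.11.  (repeats step 2; period 3)
step 6: .1.1.11.111.....11.

.1.1.11.111.....11.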